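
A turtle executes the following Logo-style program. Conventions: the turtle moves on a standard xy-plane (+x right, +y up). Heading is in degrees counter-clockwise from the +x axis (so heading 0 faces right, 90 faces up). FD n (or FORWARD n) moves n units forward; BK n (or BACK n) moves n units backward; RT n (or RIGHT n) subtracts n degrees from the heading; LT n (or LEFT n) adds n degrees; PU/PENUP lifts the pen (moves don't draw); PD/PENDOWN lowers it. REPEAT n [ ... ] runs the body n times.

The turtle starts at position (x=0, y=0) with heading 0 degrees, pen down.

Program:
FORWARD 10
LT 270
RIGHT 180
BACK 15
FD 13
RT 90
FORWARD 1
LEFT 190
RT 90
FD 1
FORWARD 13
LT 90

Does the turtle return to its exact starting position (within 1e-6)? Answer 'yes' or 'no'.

Answer: no

Derivation:
Executing turtle program step by step:
Start: pos=(0,0), heading=0, pen down
FD 10: (0,0) -> (10,0) [heading=0, draw]
LT 270: heading 0 -> 270
RT 180: heading 270 -> 90
BK 15: (10,0) -> (10,-15) [heading=90, draw]
FD 13: (10,-15) -> (10,-2) [heading=90, draw]
RT 90: heading 90 -> 0
FD 1: (10,-2) -> (11,-2) [heading=0, draw]
LT 190: heading 0 -> 190
RT 90: heading 190 -> 100
FD 1: (11,-2) -> (10.826,-1.015) [heading=100, draw]
FD 13: (10.826,-1.015) -> (8.569,11.787) [heading=100, draw]
LT 90: heading 100 -> 190
Final: pos=(8.569,11.787), heading=190, 6 segment(s) drawn

Start position: (0, 0)
Final position: (8.569, 11.787)
Distance = 14.573; >= 1e-6 -> NOT closed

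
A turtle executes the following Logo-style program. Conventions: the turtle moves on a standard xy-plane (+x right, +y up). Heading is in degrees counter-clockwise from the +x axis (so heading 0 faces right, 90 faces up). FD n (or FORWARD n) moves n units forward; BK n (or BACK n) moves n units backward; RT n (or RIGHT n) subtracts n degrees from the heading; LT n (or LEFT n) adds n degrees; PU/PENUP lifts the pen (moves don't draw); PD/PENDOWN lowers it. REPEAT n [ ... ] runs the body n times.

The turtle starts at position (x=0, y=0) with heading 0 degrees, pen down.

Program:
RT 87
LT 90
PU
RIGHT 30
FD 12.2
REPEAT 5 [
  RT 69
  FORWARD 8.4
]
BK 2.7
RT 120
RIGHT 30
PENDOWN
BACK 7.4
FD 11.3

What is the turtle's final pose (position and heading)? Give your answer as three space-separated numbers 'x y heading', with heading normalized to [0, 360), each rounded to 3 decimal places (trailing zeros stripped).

Answer: 3.382 -4.616 198

Derivation:
Executing turtle program step by step:
Start: pos=(0,0), heading=0, pen down
RT 87: heading 0 -> 273
LT 90: heading 273 -> 3
PU: pen up
RT 30: heading 3 -> 333
FD 12.2: (0,0) -> (10.87,-5.539) [heading=333, move]
REPEAT 5 [
  -- iteration 1/5 --
  RT 69: heading 333 -> 264
  FD 8.4: (10.87,-5.539) -> (9.992,-13.893) [heading=264, move]
  -- iteration 2/5 --
  RT 69: heading 264 -> 195
  FD 8.4: (9.992,-13.893) -> (1.878,-16.067) [heading=195, move]
  -- iteration 3/5 --
  RT 69: heading 195 -> 126
  FD 8.4: (1.878,-16.067) -> (-3.059,-9.271) [heading=126, move]
  -- iteration 4/5 --
  RT 69: heading 126 -> 57
  FD 8.4: (-3.059,-9.271) -> (1.516,-2.226) [heading=57, move]
  -- iteration 5/5 --
  RT 69: heading 57 -> 348
  FD 8.4: (1.516,-2.226) -> (9.732,-3.973) [heading=348, move]
]
BK 2.7: (9.732,-3.973) -> (7.091,-3.411) [heading=348, move]
RT 120: heading 348 -> 228
RT 30: heading 228 -> 198
PD: pen down
BK 7.4: (7.091,-3.411) -> (14.129,-1.125) [heading=198, draw]
FD 11.3: (14.129,-1.125) -> (3.382,-4.616) [heading=198, draw]
Final: pos=(3.382,-4.616), heading=198, 2 segment(s) drawn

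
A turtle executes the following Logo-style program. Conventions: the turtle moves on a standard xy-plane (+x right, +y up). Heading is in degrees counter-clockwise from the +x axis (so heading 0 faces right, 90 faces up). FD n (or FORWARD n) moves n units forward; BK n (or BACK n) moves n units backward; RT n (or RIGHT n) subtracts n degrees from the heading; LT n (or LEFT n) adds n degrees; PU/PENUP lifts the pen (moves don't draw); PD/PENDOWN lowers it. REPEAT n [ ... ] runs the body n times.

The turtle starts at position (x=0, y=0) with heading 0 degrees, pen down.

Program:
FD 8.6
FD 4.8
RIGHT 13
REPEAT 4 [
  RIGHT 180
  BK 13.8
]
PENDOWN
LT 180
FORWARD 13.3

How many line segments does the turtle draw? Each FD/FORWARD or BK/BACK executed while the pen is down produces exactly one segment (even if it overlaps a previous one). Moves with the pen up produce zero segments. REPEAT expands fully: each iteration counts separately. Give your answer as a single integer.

Answer: 7

Derivation:
Executing turtle program step by step:
Start: pos=(0,0), heading=0, pen down
FD 8.6: (0,0) -> (8.6,0) [heading=0, draw]
FD 4.8: (8.6,0) -> (13.4,0) [heading=0, draw]
RT 13: heading 0 -> 347
REPEAT 4 [
  -- iteration 1/4 --
  RT 180: heading 347 -> 167
  BK 13.8: (13.4,0) -> (26.846,-3.104) [heading=167, draw]
  -- iteration 2/4 --
  RT 180: heading 167 -> 347
  BK 13.8: (26.846,-3.104) -> (13.4,0) [heading=347, draw]
  -- iteration 3/4 --
  RT 180: heading 347 -> 167
  BK 13.8: (13.4,0) -> (26.846,-3.104) [heading=167, draw]
  -- iteration 4/4 --
  RT 180: heading 167 -> 347
  BK 13.8: (26.846,-3.104) -> (13.4,0) [heading=347, draw]
]
PD: pen down
LT 180: heading 347 -> 167
FD 13.3: (13.4,0) -> (0.441,2.992) [heading=167, draw]
Final: pos=(0.441,2.992), heading=167, 7 segment(s) drawn
Segments drawn: 7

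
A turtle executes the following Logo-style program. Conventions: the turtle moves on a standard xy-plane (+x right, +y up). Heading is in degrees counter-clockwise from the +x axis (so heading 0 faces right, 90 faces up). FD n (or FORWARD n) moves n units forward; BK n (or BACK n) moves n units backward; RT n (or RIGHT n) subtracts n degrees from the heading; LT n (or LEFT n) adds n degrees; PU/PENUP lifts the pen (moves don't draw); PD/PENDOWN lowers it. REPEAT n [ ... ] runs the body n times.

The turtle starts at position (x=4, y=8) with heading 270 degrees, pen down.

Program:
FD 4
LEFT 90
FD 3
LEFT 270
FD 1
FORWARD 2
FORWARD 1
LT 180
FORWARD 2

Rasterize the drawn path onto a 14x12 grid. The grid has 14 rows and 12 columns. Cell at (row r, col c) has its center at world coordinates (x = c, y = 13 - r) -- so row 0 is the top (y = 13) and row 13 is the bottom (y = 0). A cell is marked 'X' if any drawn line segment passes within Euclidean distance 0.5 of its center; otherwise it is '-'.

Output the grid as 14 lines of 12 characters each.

Answer: ------------
------------
------------
------------
------------
----X-------
----X-------
----X-------
----X-------
----XXXX----
-------X----
-------X----
-------X----
-------X----

Derivation:
Segment 0: (4,8) -> (4,4)
Segment 1: (4,4) -> (7,4)
Segment 2: (7,4) -> (7,3)
Segment 3: (7,3) -> (7,1)
Segment 4: (7,1) -> (7,-0)
Segment 5: (7,-0) -> (7,2)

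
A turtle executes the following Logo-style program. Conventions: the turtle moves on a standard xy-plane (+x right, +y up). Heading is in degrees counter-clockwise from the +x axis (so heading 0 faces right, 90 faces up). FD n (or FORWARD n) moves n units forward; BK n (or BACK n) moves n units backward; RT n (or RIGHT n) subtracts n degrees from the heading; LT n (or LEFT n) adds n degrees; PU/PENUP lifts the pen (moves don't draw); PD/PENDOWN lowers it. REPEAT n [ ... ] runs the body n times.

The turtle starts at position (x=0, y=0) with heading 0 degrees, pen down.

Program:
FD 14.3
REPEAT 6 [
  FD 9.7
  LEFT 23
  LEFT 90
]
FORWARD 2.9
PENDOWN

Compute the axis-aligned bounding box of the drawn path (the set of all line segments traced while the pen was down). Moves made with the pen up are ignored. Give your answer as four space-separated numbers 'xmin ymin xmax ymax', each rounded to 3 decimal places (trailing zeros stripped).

Executing turtle program step by step:
Start: pos=(0,0), heading=0, pen down
FD 14.3: (0,0) -> (14.3,0) [heading=0, draw]
REPEAT 6 [
  -- iteration 1/6 --
  FD 9.7: (14.3,0) -> (24,0) [heading=0, draw]
  LT 23: heading 0 -> 23
  LT 90: heading 23 -> 113
  -- iteration 2/6 --
  FD 9.7: (24,0) -> (20.21,8.929) [heading=113, draw]
  LT 23: heading 113 -> 136
  LT 90: heading 136 -> 226
  -- iteration 3/6 --
  FD 9.7: (20.21,8.929) -> (13.472,1.951) [heading=226, draw]
  LT 23: heading 226 -> 249
  LT 90: heading 249 -> 339
  -- iteration 4/6 --
  FD 9.7: (13.472,1.951) -> (22.527,-1.525) [heading=339, draw]
  LT 23: heading 339 -> 2
  LT 90: heading 2 -> 92
  -- iteration 5/6 --
  FD 9.7: (22.527,-1.525) -> (22.189,8.169) [heading=92, draw]
  LT 23: heading 92 -> 115
  LT 90: heading 115 -> 205
  -- iteration 6/6 --
  FD 9.7: (22.189,8.169) -> (13.398,4.07) [heading=205, draw]
  LT 23: heading 205 -> 228
  LT 90: heading 228 -> 318
]
FD 2.9: (13.398,4.07) -> (15.553,2.129) [heading=318, draw]
PD: pen down
Final: pos=(15.553,2.129), heading=318, 8 segment(s) drawn

Segment endpoints: x in {0, 13.398, 13.472, 14.3, 15.553, 20.21, 22.189, 22.527, 24}, y in {-1.525, 0, 1.951, 2.129, 4.07, 8.169, 8.929}
xmin=0, ymin=-1.525, xmax=24, ymax=8.929

Answer: 0 -1.525 24 8.929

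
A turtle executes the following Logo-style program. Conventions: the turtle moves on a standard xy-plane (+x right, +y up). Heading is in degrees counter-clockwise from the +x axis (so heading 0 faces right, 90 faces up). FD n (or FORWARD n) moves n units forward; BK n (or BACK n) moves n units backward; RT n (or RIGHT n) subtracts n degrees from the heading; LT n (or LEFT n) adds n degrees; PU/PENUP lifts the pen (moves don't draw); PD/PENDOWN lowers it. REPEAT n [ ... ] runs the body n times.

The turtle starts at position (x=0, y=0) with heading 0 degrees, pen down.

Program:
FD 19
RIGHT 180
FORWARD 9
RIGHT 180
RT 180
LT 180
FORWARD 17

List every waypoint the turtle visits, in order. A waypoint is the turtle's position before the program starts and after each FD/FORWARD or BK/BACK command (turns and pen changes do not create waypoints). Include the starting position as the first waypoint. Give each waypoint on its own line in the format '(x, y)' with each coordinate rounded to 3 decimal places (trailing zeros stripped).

Executing turtle program step by step:
Start: pos=(0,0), heading=0, pen down
FD 19: (0,0) -> (19,0) [heading=0, draw]
RT 180: heading 0 -> 180
FD 9: (19,0) -> (10,0) [heading=180, draw]
RT 180: heading 180 -> 0
RT 180: heading 0 -> 180
LT 180: heading 180 -> 0
FD 17: (10,0) -> (27,0) [heading=0, draw]
Final: pos=(27,0), heading=0, 3 segment(s) drawn
Waypoints (4 total):
(0, 0)
(19, 0)
(10, 0)
(27, 0)

Answer: (0, 0)
(19, 0)
(10, 0)
(27, 0)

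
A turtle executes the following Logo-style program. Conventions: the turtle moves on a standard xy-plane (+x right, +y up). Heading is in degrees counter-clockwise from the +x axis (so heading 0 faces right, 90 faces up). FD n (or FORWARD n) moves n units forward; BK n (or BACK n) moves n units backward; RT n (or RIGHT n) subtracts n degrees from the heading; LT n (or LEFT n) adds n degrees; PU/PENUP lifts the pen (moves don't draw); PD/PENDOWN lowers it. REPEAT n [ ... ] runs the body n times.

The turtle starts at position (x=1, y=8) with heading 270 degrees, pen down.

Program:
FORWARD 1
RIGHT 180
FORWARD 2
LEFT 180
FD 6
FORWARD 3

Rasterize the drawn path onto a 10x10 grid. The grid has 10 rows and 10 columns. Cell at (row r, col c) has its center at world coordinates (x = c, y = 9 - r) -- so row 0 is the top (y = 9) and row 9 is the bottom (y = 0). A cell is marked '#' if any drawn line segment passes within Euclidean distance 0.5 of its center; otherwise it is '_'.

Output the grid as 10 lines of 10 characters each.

Answer: _#________
_#________
_#________
_#________
_#________
_#________
_#________
_#________
_#________
_#________

Derivation:
Segment 0: (1,8) -> (1,7)
Segment 1: (1,7) -> (1,9)
Segment 2: (1,9) -> (1,3)
Segment 3: (1,3) -> (1,0)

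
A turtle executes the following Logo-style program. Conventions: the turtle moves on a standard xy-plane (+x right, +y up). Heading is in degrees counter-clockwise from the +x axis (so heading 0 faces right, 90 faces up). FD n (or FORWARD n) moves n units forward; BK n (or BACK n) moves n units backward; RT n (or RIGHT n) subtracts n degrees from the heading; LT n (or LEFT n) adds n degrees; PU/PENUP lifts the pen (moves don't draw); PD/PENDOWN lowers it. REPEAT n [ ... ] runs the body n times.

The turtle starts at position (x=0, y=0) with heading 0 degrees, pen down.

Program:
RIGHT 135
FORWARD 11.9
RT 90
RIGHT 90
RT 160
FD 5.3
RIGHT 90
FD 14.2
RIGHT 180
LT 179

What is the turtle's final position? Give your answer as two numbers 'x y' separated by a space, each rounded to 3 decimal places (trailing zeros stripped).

Answer: -23.524 -7.217

Derivation:
Executing turtle program step by step:
Start: pos=(0,0), heading=0, pen down
RT 135: heading 0 -> 225
FD 11.9: (0,0) -> (-8.415,-8.415) [heading=225, draw]
RT 90: heading 225 -> 135
RT 90: heading 135 -> 45
RT 160: heading 45 -> 245
FD 5.3: (-8.415,-8.415) -> (-10.654,-13.218) [heading=245, draw]
RT 90: heading 245 -> 155
FD 14.2: (-10.654,-13.218) -> (-23.524,-7.217) [heading=155, draw]
RT 180: heading 155 -> 335
LT 179: heading 335 -> 154
Final: pos=(-23.524,-7.217), heading=154, 3 segment(s) drawn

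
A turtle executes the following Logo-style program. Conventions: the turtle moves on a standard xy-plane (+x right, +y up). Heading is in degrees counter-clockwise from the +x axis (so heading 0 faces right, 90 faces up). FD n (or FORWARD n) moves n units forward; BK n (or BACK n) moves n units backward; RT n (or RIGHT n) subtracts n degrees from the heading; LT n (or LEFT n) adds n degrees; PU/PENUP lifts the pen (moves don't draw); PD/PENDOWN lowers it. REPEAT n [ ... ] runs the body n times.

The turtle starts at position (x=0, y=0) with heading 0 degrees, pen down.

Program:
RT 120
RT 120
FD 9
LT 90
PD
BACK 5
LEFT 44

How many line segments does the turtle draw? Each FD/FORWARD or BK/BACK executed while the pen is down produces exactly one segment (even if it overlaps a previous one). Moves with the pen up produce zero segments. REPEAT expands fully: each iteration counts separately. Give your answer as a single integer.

Answer: 2

Derivation:
Executing turtle program step by step:
Start: pos=(0,0), heading=0, pen down
RT 120: heading 0 -> 240
RT 120: heading 240 -> 120
FD 9: (0,0) -> (-4.5,7.794) [heading=120, draw]
LT 90: heading 120 -> 210
PD: pen down
BK 5: (-4.5,7.794) -> (-0.17,10.294) [heading=210, draw]
LT 44: heading 210 -> 254
Final: pos=(-0.17,10.294), heading=254, 2 segment(s) drawn
Segments drawn: 2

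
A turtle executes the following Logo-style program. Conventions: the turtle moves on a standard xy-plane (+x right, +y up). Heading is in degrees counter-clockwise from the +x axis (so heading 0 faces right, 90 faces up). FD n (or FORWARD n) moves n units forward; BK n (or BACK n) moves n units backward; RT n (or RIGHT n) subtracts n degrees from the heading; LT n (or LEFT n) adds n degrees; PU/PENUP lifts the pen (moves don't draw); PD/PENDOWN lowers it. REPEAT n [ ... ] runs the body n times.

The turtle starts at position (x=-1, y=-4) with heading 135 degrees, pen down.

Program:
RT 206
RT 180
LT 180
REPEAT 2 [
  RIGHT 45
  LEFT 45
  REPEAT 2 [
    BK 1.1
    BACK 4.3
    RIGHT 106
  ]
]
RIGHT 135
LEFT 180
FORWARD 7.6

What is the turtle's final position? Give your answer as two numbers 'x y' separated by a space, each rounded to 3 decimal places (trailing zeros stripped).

Answer: -3.303 -8.855

Derivation:
Executing turtle program step by step:
Start: pos=(-1,-4), heading=135, pen down
RT 206: heading 135 -> 289
RT 180: heading 289 -> 109
LT 180: heading 109 -> 289
REPEAT 2 [
  -- iteration 1/2 --
  RT 45: heading 289 -> 244
  LT 45: heading 244 -> 289
  REPEAT 2 [
    -- iteration 1/2 --
    BK 1.1: (-1,-4) -> (-1.358,-2.96) [heading=289, draw]
    BK 4.3: (-1.358,-2.96) -> (-2.758,1.106) [heading=289, draw]
    RT 106: heading 289 -> 183
    -- iteration 2/2 --
    BK 1.1: (-2.758,1.106) -> (-1.66,1.163) [heading=183, draw]
    BK 4.3: (-1.66,1.163) -> (2.635,1.388) [heading=183, draw]
    RT 106: heading 183 -> 77
  ]
  -- iteration 2/2 --
  RT 45: heading 77 -> 32
  LT 45: heading 32 -> 77
  REPEAT 2 [
    -- iteration 1/2 --
    BK 1.1: (2.635,1.388) -> (2.387,0.317) [heading=77, draw]
    BK 4.3: (2.387,0.317) -> (1.42,-3.873) [heading=77, draw]
    RT 106: heading 77 -> 331
    -- iteration 2/2 --
    BK 1.1: (1.42,-3.873) -> (0.458,-3.34) [heading=331, draw]
    BK 4.3: (0.458,-3.34) -> (-3.303,-1.255) [heading=331, draw]
    RT 106: heading 331 -> 225
  ]
]
RT 135: heading 225 -> 90
LT 180: heading 90 -> 270
FD 7.6: (-3.303,-1.255) -> (-3.303,-8.855) [heading=270, draw]
Final: pos=(-3.303,-8.855), heading=270, 9 segment(s) drawn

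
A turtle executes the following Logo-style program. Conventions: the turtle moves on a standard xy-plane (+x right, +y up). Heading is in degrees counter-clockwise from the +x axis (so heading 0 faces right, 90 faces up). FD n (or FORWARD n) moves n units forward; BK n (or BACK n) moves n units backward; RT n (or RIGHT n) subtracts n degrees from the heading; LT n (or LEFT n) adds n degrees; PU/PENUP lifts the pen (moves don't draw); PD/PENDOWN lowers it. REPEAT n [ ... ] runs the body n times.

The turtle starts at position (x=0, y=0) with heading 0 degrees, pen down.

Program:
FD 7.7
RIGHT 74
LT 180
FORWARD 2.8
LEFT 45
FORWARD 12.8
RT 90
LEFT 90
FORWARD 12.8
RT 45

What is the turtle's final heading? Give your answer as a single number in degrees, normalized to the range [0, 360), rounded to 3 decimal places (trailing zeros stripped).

Answer: 106

Derivation:
Executing turtle program step by step:
Start: pos=(0,0), heading=0, pen down
FD 7.7: (0,0) -> (7.7,0) [heading=0, draw]
RT 74: heading 0 -> 286
LT 180: heading 286 -> 106
FD 2.8: (7.7,0) -> (6.928,2.692) [heading=106, draw]
LT 45: heading 106 -> 151
FD 12.8: (6.928,2.692) -> (-4.267,8.897) [heading=151, draw]
RT 90: heading 151 -> 61
LT 90: heading 61 -> 151
FD 12.8: (-4.267,8.897) -> (-15.462,15.103) [heading=151, draw]
RT 45: heading 151 -> 106
Final: pos=(-15.462,15.103), heading=106, 4 segment(s) drawn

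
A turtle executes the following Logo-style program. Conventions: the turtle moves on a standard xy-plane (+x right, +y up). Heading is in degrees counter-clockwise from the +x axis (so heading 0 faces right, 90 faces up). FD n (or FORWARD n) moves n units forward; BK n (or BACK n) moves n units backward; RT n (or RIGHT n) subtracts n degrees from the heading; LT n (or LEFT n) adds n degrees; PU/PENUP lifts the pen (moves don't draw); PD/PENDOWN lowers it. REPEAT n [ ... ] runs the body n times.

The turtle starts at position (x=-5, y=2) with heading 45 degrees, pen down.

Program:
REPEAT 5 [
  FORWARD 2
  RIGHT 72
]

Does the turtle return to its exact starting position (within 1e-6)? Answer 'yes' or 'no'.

Answer: yes

Derivation:
Executing turtle program step by step:
Start: pos=(-5,2), heading=45, pen down
REPEAT 5 [
  -- iteration 1/5 --
  FD 2: (-5,2) -> (-3.586,3.414) [heading=45, draw]
  RT 72: heading 45 -> 333
  -- iteration 2/5 --
  FD 2: (-3.586,3.414) -> (-1.804,2.506) [heading=333, draw]
  RT 72: heading 333 -> 261
  -- iteration 3/5 --
  FD 2: (-1.804,2.506) -> (-2.117,0.531) [heading=261, draw]
  RT 72: heading 261 -> 189
  -- iteration 4/5 --
  FD 2: (-2.117,0.531) -> (-4.092,0.218) [heading=189, draw]
  RT 72: heading 189 -> 117
  -- iteration 5/5 --
  FD 2: (-4.092,0.218) -> (-5,2) [heading=117, draw]
  RT 72: heading 117 -> 45
]
Final: pos=(-5,2), heading=45, 5 segment(s) drawn

Start position: (-5, 2)
Final position: (-5, 2)
Distance = 0; < 1e-6 -> CLOSED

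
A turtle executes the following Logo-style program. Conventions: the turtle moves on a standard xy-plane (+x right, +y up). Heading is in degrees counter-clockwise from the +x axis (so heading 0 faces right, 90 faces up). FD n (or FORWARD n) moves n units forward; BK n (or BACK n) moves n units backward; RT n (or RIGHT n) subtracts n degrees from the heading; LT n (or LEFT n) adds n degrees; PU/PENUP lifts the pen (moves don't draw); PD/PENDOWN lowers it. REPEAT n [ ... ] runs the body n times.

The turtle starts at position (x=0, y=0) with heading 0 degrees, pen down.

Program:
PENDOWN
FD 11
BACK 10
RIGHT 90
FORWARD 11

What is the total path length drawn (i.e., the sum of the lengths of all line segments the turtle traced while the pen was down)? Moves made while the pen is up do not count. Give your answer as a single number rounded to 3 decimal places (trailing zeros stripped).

Executing turtle program step by step:
Start: pos=(0,0), heading=0, pen down
PD: pen down
FD 11: (0,0) -> (11,0) [heading=0, draw]
BK 10: (11,0) -> (1,0) [heading=0, draw]
RT 90: heading 0 -> 270
FD 11: (1,0) -> (1,-11) [heading=270, draw]
Final: pos=(1,-11), heading=270, 3 segment(s) drawn

Segment lengths:
  seg 1: (0,0) -> (11,0), length = 11
  seg 2: (11,0) -> (1,0), length = 10
  seg 3: (1,0) -> (1,-11), length = 11
Total = 32

Answer: 32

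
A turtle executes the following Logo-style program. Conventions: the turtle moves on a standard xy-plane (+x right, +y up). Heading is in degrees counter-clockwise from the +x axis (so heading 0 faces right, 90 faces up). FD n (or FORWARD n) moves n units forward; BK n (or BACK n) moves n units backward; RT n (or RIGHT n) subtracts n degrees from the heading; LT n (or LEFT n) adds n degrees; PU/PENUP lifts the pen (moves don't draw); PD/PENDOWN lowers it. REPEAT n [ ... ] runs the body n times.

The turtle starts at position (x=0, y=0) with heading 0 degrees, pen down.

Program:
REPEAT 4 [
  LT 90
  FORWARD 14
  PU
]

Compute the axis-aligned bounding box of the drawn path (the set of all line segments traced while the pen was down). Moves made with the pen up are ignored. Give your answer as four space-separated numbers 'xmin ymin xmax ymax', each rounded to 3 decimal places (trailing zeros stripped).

Executing turtle program step by step:
Start: pos=(0,0), heading=0, pen down
REPEAT 4 [
  -- iteration 1/4 --
  LT 90: heading 0 -> 90
  FD 14: (0,0) -> (0,14) [heading=90, draw]
  PU: pen up
  -- iteration 2/4 --
  LT 90: heading 90 -> 180
  FD 14: (0,14) -> (-14,14) [heading=180, move]
  PU: pen up
  -- iteration 3/4 --
  LT 90: heading 180 -> 270
  FD 14: (-14,14) -> (-14,0) [heading=270, move]
  PU: pen up
  -- iteration 4/4 --
  LT 90: heading 270 -> 0
  FD 14: (-14,0) -> (0,0) [heading=0, move]
  PU: pen up
]
Final: pos=(0,0), heading=0, 1 segment(s) drawn

Segment endpoints: x in {0, 0}, y in {0, 14}
xmin=0, ymin=0, xmax=0, ymax=14

Answer: 0 0 0 14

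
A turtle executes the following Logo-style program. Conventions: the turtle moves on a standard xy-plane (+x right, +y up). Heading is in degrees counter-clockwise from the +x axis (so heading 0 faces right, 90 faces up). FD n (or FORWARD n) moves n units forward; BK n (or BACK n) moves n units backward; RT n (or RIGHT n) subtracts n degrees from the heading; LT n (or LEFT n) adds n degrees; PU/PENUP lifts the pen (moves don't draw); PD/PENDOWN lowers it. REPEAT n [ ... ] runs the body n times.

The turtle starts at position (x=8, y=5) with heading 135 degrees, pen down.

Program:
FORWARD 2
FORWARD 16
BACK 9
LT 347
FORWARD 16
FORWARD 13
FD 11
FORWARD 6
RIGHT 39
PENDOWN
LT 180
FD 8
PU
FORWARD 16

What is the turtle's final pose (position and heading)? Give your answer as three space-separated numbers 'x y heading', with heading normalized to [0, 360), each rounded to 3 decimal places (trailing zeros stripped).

Answer: -25.665 26.553 263

Derivation:
Executing turtle program step by step:
Start: pos=(8,5), heading=135, pen down
FD 2: (8,5) -> (6.586,6.414) [heading=135, draw]
FD 16: (6.586,6.414) -> (-4.728,17.728) [heading=135, draw]
BK 9: (-4.728,17.728) -> (1.636,11.364) [heading=135, draw]
LT 347: heading 135 -> 122
FD 16: (1.636,11.364) -> (-6.843,24.933) [heading=122, draw]
FD 13: (-6.843,24.933) -> (-13.732,35.957) [heading=122, draw]
FD 11: (-13.732,35.957) -> (-19.561,45.286) [heading=122, draw]
FD 6: (-19.561,45.286) -> (-22.74,50.374) [heading=122, draw]
RT 39: heading 122 -> 83
PD: pen down
LT 180: heading 83 -> 263
FD 8: (-22.74,50.374) -> (-23.715,42.434) [heading=263, draw]
PU: pen up
FD 16: (-23.715,42.434) -> (-25.665,26.553) [heading=263, move]
Final: pos=(-25.665,26.553), heading=263, 8 segment(s) drawn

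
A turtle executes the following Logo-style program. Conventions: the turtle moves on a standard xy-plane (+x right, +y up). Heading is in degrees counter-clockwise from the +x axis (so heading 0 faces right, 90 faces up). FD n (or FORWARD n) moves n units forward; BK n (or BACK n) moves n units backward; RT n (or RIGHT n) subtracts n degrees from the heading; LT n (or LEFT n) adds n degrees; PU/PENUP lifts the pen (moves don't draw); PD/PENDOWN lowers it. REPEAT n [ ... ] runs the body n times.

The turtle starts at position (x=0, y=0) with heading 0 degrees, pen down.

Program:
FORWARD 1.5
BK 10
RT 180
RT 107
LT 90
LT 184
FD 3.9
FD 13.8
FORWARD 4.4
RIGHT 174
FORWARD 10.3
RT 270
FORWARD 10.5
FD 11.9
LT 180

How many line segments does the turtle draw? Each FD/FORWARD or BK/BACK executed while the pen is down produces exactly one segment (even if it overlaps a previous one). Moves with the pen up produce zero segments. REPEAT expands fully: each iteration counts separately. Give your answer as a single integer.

Executing turtle program step by step:
Start: pos=(0,0), heading=0, pen down
FD 1.5: (0,0) -> (1.5,0) [heading=0, draw]
BK 10: (1.5,0) -> (-8.5,0) [heading=0, draw]
RT 180: heading 0 -> 180
RT 107: heading 180 -> 73
LT 90: heading 73 -> 163
LT 184: heading 163 -> 347
FD 3.9: (-8.5,0) -> (-4.7,-0.877) [heading=347, draw]
FD 13.8: (-4.7,-0.877) -> (8.746,-3.982) [heading=347, draw]
FD 4.4: (8.746,-3.982) -> (13.034,-4.971) [heading=347, draw]
RT 174: heading 347 -> 173
FD 10.3: (13.034,-4.971) -> (2.81,-3.716) [heading=173, draw]
RT 270: heading 173 -> 263
FD 10.5: (2.81,-3.716) -> (1.531,-14.138) [heading=263, draw]
FD 11.9: (1.531,-14.138) -> (0.08,-25.949) [heading=263, draw]
LT 180: heading 263 -> 83
Final: pos=(0.08,-25.949), heading=83, 8 segment(s) drawn
Segments drawn: 8

Answer: 8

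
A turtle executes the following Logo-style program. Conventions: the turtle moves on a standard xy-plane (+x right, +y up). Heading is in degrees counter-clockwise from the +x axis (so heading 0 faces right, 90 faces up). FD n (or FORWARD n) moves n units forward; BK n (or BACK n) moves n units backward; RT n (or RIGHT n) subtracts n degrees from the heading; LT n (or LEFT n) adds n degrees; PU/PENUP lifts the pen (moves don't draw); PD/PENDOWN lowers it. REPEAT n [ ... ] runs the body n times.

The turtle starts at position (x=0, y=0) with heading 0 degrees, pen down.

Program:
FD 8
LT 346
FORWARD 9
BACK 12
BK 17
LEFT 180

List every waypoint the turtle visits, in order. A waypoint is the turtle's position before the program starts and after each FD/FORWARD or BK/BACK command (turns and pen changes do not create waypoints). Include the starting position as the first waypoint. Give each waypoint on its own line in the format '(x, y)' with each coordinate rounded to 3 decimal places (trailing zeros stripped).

Answer: (0, 0)
(8, 0)
(16.733, -2.177)
(5.089, 0.726)
(-11.406, 4.838)

Derivation:
Executing turtle program step by step:
Start: pos=(0,0), heading=0, pen down
FD 8: (0,0) -> (8,0) [heading=0, draw]
LT 346: heading 0 -> 346
FD 9: (8,0) -> (16.733,-2.177) [heading=346, draw]
BK 12: (16.733,-2.177) -> (5.089,0.726) [heading=346, draw]
BK 17: (5.089,0.726) -> (-11.406,4.838) [heading=346, draw]
LT 180: heading 346 -> 166
Final: pos=(-11.406,4.838), heading=166, 4 segment(s) drawn
Waypoints (5 total):
(0, 0)
(8, 0)
(16.733, -2.177)
(5.089, 0.726)
(-11.406, 4.838)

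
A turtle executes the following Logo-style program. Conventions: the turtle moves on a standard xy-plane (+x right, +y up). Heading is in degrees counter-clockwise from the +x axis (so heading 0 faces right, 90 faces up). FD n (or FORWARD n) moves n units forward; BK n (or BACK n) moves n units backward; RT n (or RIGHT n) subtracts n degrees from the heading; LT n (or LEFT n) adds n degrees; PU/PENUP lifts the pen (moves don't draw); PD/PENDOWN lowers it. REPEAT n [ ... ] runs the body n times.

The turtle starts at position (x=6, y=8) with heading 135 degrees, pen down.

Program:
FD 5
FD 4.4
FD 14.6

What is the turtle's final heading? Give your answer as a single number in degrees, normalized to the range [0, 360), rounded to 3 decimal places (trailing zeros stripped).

Answer: 135

Derivation:
Executing turtle program step by step:
Start: pos=(6,8), heading=135, pen down
FD 5: (6,8) -> (2.464,11.536) [heading=135, draw]
FD 4.4: (2.464,11.536) -> (-0.647,14.647) [heading=135, draw]
FD 14.6: (-0.647,14.647) -> (-10.971,24.971) [heading=135, draw]
Final: pos=(-10.971,24.971), heading=135, 3 segment(s) drawn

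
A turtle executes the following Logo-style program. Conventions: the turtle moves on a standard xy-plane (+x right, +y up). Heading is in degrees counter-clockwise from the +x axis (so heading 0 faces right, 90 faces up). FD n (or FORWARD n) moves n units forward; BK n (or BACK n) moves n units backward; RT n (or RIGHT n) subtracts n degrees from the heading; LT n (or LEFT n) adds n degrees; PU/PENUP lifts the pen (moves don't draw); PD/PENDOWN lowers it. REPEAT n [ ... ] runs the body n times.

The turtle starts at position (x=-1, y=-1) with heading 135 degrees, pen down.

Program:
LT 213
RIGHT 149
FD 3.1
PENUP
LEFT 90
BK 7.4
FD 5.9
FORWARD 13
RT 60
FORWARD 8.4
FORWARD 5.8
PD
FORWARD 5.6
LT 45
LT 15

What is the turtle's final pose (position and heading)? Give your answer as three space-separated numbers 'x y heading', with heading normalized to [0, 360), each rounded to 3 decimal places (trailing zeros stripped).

Executing turtle program step by step:
Start: pos=(-1,-1), heading=135, pen down
LT 213: heading 135 -> 348
RT 149: heading 348 -> 199
FD 3.1: (-1,-1) -> (-3.931,-2.009) [heading=199, draw]
PU: pen up
LT 90: heading 199 -> 289
BK 7.4: (-3.931,-2.009) -> (-6.34,4.988) [heading=289, move]
FD 5.9: (-6.34,4.988) -> (-4.419,-0.591) [heading=289, move]
FD 13: (-4.419,-0.591) -> (-0.187,-12.883) [heading=289, move]
RT 60: heading 289 -> 229
FD 8.4: (-0.187,-12.883) -> (-5.698,-19.222) [heading=229, move]
FD 5.8: (-5.698,-19.222) -> (-9.503,-23.6) [heading=229, move]
PD: pen down
FD 5.6: (-9.503,-23.6) -> (-13.177,-27.826) [heading=229, draw]
LT 45: heading 229 -> 274
LT 15: heading 274 -> 289
Final: pos=(-13.177,-27.826), heading=289, 2 segment(s) drawn

Answer: -13.177 -27.826 289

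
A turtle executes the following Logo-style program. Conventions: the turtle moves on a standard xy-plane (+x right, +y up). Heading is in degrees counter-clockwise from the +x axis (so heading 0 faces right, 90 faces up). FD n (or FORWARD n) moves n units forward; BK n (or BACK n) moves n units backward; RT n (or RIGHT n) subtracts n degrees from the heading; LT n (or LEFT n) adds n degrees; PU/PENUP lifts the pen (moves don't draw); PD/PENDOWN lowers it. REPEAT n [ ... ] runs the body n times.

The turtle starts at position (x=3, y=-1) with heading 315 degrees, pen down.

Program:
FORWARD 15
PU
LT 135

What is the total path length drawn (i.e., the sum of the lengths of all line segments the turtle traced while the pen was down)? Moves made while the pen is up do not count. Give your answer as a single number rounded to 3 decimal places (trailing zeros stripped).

Answer: 15

Derivation:
Executing turtle program step by step:
Start: pos=(3,-1), heading=315, pen down
FD 15: (3,-1) -> (13.607,-11.607) [heading=315, draw]
PU: pen up
LT 135: heading 315 -> 90
Final: pos=(13.607,-11.607), heading=90, 1 segment(s) drawn

Segment lengths:
  seg 1: (3,-1) -> (13.607,-11.607), length = 15
Total = 15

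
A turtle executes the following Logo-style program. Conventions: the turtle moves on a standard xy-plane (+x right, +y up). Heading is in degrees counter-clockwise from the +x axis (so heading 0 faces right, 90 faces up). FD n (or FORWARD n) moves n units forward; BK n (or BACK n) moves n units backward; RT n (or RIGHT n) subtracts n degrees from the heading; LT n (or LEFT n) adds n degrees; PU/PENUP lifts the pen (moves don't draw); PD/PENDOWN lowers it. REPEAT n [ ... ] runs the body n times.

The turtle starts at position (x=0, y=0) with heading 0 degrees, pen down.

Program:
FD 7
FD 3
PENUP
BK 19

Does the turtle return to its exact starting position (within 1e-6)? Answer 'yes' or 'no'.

Answer: no

Derivation:
Executing turtle program step by step:
Start: pos=(0,0), heading=0, pen down
FD 7: (0,0) -> (7,0) [heading=0, draw]
FD 3: (7,0) -> (10,0) [heading=0, draw]
PU: pen up
BK 19: (10,0) -> (-9,0) [heading=0, move]
Final: pos=(-9,0), heading=0, 2 segment(s) drawn

Start position: (0, 0)
Final position: (-9, 0)
Distance = 9; >= 1e-6 -> NOT closed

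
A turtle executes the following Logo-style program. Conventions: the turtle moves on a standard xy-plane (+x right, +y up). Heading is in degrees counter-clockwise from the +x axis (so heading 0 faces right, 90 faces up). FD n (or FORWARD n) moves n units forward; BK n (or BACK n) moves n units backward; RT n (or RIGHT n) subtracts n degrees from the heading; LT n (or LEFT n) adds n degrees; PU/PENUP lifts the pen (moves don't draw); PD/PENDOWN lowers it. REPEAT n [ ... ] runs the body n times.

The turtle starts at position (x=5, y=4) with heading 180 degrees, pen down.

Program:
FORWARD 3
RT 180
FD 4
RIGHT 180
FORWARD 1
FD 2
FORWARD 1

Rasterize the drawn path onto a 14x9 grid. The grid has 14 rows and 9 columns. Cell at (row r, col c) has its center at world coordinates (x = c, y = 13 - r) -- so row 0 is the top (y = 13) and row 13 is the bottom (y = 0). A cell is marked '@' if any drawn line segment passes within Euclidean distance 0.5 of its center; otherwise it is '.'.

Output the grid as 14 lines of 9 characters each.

Answer: .........
.........
.........
.........
.........
.........
.........
.........
.........
..@@@@@..
.........
.........
.........
.........

Derivation:
Segment 0: (5,4) -> (2,4)
Segment 1: (2,4) -> (6,4)
Segment 2: (6,4) -> (5,4)
Segment 3: (5,4) -> (3,4)
Segment 4: (3,4) -> (2,4)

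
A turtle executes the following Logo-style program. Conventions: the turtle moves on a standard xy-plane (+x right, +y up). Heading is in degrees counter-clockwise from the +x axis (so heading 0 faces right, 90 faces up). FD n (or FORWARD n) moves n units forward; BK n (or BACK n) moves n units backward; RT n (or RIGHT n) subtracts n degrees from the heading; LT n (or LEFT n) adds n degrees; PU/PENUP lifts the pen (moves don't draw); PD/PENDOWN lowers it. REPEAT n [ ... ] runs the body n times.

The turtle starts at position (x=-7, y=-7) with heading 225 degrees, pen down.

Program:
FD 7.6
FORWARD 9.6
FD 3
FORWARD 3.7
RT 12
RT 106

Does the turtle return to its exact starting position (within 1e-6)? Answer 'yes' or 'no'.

Answer: no

Derivation:
Executing turtle program step by step:
Start: pos=(-7,-7), heading=225, pen down
FD 7.6: (-7,-7) -> (-12.374,-12.374) [heading=225, draw]
FD 9.6: (-12.374,-12.374) -> (-19.162,-19.162) [heading=225, draw]
FD 3: (-19.162,-19.162) -> (-21.284,-21.284) [heading=225, draw]
FD 3.7: (-21.284,-21.284) -> (-23.9,-23.9) [heading=225, draw]
RT 12: heading 225 -> 213
RT 106: heading 213 -> 107
Final: pos=(-23.9,-23.9), heading=107, 4 segment(s) drawn

Start position: (-7, -7)
Final position: (-23.9, -23.9)
Distance = 23.9; >= 1e-6 -> NOT closed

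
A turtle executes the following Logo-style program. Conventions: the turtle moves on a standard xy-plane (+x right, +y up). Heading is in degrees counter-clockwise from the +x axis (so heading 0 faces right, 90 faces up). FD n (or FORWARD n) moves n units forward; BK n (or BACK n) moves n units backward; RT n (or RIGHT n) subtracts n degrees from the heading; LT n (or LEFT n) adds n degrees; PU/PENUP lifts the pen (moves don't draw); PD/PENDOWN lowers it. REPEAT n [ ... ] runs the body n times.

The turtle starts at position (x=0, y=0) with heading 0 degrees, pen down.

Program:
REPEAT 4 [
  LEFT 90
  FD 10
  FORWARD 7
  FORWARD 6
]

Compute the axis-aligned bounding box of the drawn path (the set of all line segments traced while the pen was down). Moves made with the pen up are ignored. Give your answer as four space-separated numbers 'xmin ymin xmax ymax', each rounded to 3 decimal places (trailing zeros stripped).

Executing turtle program step by step:
Start: pos=(0,0), heading=0, pen down
REPEAT 4 [
  -- iteration 1/4 --
  LT 90: heading 0 -> 90
  FD 10: (0,0) -> (0,10) [heading=90, draw]
  FD 7: (0,10) -> (0,17) [heading=90, draw]
  FD 6: (0,17) -> (0,23) [heading=90, draw]
  -- iteration 2/4 --
  LT 90: heading 90 -> 180
  FD 10: (0,23) -> (-10,23) [heading=180, draw]
  FD 7: (-10,23) -> (-17,23) [heading=180, draw]
  FD 6: (-17,23) -> (-23,23) [heading=180, draw]
  -- iteration 3/4 --
  LT 90: heading 180 -> 270
  FD 10: (-23,23) -> (-23,13) [heading=270, draw]
  FD 7: (-23,13) -> (-23,6) [heading=270, draw]
  FD 6: (-23,6) -> (-23,0) [heading=270, draw]
  -- iteration 4/4 --
  LT 90: heading 270 -> 0
  FD 10: (-23,0) -> (-13,0) [heading=0, draw]
  FD 7: (-13,0) -> (-6,0) [heading=0, draw]
  FD 6: (-6,0) -> (0,0) [heading=0, draw]
]
Final: pos=(0,0), heading=0, 12 segment(s) drawn

Segment endpoints: x in {-23, -23, -17, -13, -10, -6, 0, 0, 0, 0, 0}, y in {0, 0, 0, 0, 6, 10, 13, 17, 23}
xmin=-23, ymin=0, xmax=0, ymax=23

Answer: -23 0 0 23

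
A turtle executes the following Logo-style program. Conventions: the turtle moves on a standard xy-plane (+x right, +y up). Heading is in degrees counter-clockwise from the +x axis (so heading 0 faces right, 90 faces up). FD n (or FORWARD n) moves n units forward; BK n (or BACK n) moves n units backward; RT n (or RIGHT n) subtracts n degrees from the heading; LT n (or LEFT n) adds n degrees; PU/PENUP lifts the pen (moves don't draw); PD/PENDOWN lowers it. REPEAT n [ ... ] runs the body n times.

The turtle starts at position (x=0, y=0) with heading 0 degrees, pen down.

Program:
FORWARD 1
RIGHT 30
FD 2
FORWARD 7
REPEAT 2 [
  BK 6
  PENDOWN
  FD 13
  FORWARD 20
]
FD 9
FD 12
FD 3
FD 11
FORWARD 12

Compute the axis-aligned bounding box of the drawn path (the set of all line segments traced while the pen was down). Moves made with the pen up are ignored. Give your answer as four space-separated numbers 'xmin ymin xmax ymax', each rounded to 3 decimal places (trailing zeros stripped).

Executing turtle program step by step:
Start: pos=(0,0), heading=0, pen down
FD 1: (0,0) -> (1,0) [heading=0, draw]
RT 30: heading 0 -> 330
FD 2: (1,0) -> (2.732,-1) [heading=330, draw]
FD 7: (2.732,-1) -> (8.794,-4.5) [heading=330, draw]
REPEAT 2 [
  -- iteration 1/2 --
  BK 6: (8.794,-4.5) -> (3.598,-1.5) [heading=330, draw]
  PD: pen down
  FD 13: (3.598,-1.5) -> (14.856,-8) [heading=330, draw]
  FD 20: (14.856,-8) -> (32.177,-18) [heading=330, draw]
  -- iteration 2/2 --
  BK 6: (32.177,-18) -> (26.981,-15) [heading=330, draw]
  PD: pen down
  FD 13: (26.981,-15) -> (38.239,-21.5) [heading=330, draw]
  FD 20: (38.239,-21.5) -> (55.56,-31.5) [heading=330, draw]
]
FD 9: (55.56,-31.5) -> (63.354,-36) [heading=330, draw]
FD 12: (63.354,-36) -> (73.746,-42) [heading=330, draw]
FD 3: (73.746,-42) -> (76.344,-43.5) [heading=330, draw]
FD 11: (76.344,-43.5) -> (85.87,-49) [heading=330, draw]
FD 12: (85.87,-49) -> (96.263,-55) [heading=330, draw]
Final: pos=(96.263,-55), heading=330, 14 segment(s) drawn

Segment endpoints: x in {0, 1, 2.732, 3.598, 8.794, 14.856, 26.981, 32.177, 38.239, 55.56, 63.354, 73.746, 76.344, 85.87, 96.263}, y in {-55, -49, -43.5, -42, -36, -31.5, -21.5, -18, -15, -8, -4.5, -1.5, -1, 0}
xmin=0, ymin=-55, xmax=96.263, ymax=0

Answer: 0 -55 96.263 0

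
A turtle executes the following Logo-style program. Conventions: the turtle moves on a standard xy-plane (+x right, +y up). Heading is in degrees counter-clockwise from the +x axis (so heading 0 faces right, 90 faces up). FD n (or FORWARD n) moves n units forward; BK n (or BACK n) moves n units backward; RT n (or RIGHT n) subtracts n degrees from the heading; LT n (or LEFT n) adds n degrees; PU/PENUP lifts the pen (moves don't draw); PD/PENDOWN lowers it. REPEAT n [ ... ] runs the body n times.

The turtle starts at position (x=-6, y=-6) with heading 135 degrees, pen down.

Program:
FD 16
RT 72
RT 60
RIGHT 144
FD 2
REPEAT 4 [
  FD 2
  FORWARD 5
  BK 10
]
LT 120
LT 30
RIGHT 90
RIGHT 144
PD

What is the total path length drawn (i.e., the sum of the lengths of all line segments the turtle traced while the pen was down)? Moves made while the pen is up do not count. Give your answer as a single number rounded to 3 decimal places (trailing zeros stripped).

Executing turtle program step by step:
Start: pos=(-6,-6), heading=135, pen down
FD 16: (-6,-6) -> (-17.314,5.314) [heading=135, draw]
RT 72: heading 135 -> 63
RT 60: heading 63 -> 3
RT 144: heading 3 -> 219
FD 2: (-17.314,5.314) -> (-18.868,4.055) [heading=219, draw]
REPEAT 4 [
  -- iteration 1/4 --
  FD 2: (-18.868,4.055) -> (-20.422,2.796) [heading=219, draw]
  FD 5: (-20.422,2.796) -> (-24.308,-0.35) [heading=219, draw]
  BK 10: (-24.308,-0.35) -> (-16.537,5.943) [heading=219, draw]
  -- iteration 2/4 --
  FD 2: (-16.537,5.943) -> (-18.091,4.684) [heading=219, draw]
  FD 5: (-18.091,4.684) -> (-21.977,1.538) [heading=219, draw]
  BK 10: (-21.977,1.538) -> (-14.205,7.831) [heading=219, draw]
  -- iteration 3/4 --
  FD 2: (-14.205,7.831) -> (-15.759,6.572) [heading=219, draw]
  FD 5: (-15.759,6.572) -> (-19.645,3.426) [heading=219, draw]
  BK 10: (-19.645,3.426) -> (-11.874,9.719) [heading=219, draw]
  -- iteration 4/4 --
  FD 2: (-11.874,9.719) -> (-13.428,8.46) [heading=219, draw]
  FD 5: (-13.428,8.46) -> (-17.314,5.314) [heading=219, draw]
  BK 10: (-17.314,5.314) -> (-9.542,11.607) [heading=219, draw]
]
LT 120: heading 219 -> 339
LT 30: heading 339 -> 9
RT 90: heading 9 -> 279
RT 144: heading 279 -> 135
PD: pen down
Final: pos=(-9.542,11.607), heading=135, 14 segment(s) drawn

Segment lengths:
  seg 1: (-6,-6) -> (-17.314,5.314), length = 16
  seg 2: (-17.314,5.314) -> (-18.868,4.055), length = 2
  seg 3: (-18.868,4.055) -> (-20.422,2.796), length = 2
  seg 4: (-20.422,2.796) -> (-24.308,-0.35), length = 5
  seg 5: (-24.308,-0.35) -> (-16.537,5.943), length = 10
  seg 6: (-16.537,5.943) -> (-18.091,4.684), length = 2
  seg 7: (-18.091,4.684) -> (-21.977,1.538), length = 5
  seg 8: (-21.977,1.538) -> (-14.205,7.831), length = 10
  seg 9: (-14.205,7.831) -> (-15.759,6.572), length = 2
  seg 10: (-15.759,6.572) -> (-19.645,3.426), length = 5
  seg 11: (-19.645,3.426) -> (-11.874,9.719), length = 10
  seg 12: (-11.874,9.719) -> (-13.428,8.46), length = 2
  seg 13: (-13.428,8.46) -> (-17.314,5.314), length = 5
  seg 14: (-17.314,5.314) -> (-9.542,11.607), length = 10
Total = 86

Answer: 86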